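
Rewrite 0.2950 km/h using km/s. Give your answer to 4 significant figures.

8.194 × 10^-5 kilometers per second

1 km/h = 0.000277778 km/s.
0.2950 × 0.000277778 ≈ 8.194 × 10^-5 km/s.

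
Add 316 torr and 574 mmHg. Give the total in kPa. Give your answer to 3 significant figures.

119 kPa

316 torr = 42.1299 kPa and 574 mmHg = 76.5271 kPa.
42.1299 + 76.5271 ≈ 119 kPa.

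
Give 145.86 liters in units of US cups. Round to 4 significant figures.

616.5 US cup

1 L = 4.22675 US cup.
So 145.86 × 4.22675 ≈ 616.5 US cup.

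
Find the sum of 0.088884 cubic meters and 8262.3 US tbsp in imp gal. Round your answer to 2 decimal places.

0.088884 m³ = 19.5517 imp gal and 8262.3 US tbsp = 26.8742 imp gal.
19.5517 + 26.8742 ≈ 46.43 imp gal.

46.43 imp gal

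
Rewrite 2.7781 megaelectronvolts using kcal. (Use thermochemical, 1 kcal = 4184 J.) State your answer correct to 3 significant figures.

1.06e-16 kilocalories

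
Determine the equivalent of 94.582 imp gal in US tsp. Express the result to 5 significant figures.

87236 US teaspoons

1 imp gal = 922.330 US tsp.
So 94.582 × 922.330 ≈ 87236 US tsp.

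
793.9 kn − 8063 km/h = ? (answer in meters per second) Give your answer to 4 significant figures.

-1831 meters per second

793.9 kn = 408.417 m/s and 8063 km/h = 2239.72 m/s.
408.417 − 2239.72 ≈ -1831 m/s.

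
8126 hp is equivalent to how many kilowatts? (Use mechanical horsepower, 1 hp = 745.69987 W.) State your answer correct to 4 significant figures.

6060 kilowatts

1 horsepower = 0.745700 kW.
Thus 8126 × 0.745700 ≈ 6060 kW.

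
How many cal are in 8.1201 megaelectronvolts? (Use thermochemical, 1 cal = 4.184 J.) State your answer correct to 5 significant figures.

3.1094 × 10^-13 cal

1 MeV = 3.82929 × 10^-14 cal.
Then 8.1201 × 3.82929 × 10^-14 ≈ 3.1094 × 10^-13 cal.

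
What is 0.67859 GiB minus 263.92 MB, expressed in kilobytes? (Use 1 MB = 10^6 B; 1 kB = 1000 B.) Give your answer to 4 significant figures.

0.67859 GiB = 728630 kB and 263.92 MB = 263920 kB.
728630 − 263920 ≈ 464700 kB.

464700 kilobytes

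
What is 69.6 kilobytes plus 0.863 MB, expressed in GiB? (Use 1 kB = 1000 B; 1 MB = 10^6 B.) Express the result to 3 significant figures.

69.6 kB = 6.48201e-5 GiB and 0.863 MB = 0.000803731 GiB.
6.48201e-5 + 0.000803731 ≈ 0.000869 GiB.

0.000869 GiB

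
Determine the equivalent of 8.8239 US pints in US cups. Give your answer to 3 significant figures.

17.6 US cup

1 US pint = 2.00000 US cup.
Thus 8.8239 × 2.00000 ≈ 17.6 US cup.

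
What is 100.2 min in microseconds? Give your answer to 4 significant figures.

1 minute = 6.00000e+7 μs.
Thus 100.2 × 6.00000e+7 ≈ 6.012e+9 μs.

6.012e+9 μs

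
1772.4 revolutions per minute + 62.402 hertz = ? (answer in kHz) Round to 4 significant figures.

1772.4 rpm = 0.0295400 kHz and 62.402 Hz = 0.0624020 kHz.
0.0295400 + 0.0624020 ≈ 0.09194 kHz.

0.09194 kHz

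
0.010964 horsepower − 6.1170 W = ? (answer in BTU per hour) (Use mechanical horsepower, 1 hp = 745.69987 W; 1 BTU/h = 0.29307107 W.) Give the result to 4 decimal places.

0.010964 hp = 27.8972 BTU/h and 6.1170 W = 20.8721 BTU/h.
27.8972 − 20.8721 ≈ 7.0251 BTU/h.

7.0251 BTU/h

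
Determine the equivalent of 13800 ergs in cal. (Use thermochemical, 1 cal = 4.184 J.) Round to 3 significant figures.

0.000330 calories

1 erg = 2.39006e-8 cal.
Then 13800 × 2.39006e-8 ≈ 0.000330 cal.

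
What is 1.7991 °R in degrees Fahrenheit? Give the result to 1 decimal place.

-457.9 °F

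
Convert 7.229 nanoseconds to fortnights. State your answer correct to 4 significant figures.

1 ns = 8.26720e-16 fortnight.
So 7.229 × 8.26720e-16 ≈ 5.976e-15 fortnight.

5.976e-15 fortnight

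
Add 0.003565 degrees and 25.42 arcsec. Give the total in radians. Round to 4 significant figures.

0.003565 ° = 6.22210 × 10^-5 rad and 25.42 arcsec = 0.000123240 rad.
6.22210 × 10^-5 + 0.000123240 ≈ 0.0001855 rad.

0.0001855 radians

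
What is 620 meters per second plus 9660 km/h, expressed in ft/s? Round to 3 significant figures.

10800 feet per second

620 m/s = 2034.12 ft/s and 9660 km/h = 8803.59 ft/s.
2034.12 + 8803.59 ≈ 10800 ft/s.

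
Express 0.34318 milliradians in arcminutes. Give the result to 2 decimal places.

1 mrad = 3.43775 arcmin.
Then 0.34318 × 3.43775 ≈ 1.18 arcmin.

1.18 arcmin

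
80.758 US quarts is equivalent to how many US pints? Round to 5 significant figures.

1 US quart = 2.00000 US pt.
Then 80.758 × 2.00000 ≈ 161.52 US pt.

161.52 US pt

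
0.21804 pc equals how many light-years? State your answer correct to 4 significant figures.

1 parsec = 3.26156 light-years.
Then 0.21804 × 3.26156 ≈ 0.7112 ly.

0.7112 ly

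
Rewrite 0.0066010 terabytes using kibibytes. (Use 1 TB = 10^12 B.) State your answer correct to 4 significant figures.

6.446e+6 kibibytes

1 terabyte = 9.765625e+8 kibibytes.
So 0.0066010 × 9.765625e+8 ≈ 6.446e+6 KiB.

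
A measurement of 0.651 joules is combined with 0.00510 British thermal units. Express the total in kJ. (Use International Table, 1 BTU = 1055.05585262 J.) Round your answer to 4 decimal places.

0.651 J = 0.000651000 kJ and 0.00510 BTU = 0.00538078 kJ.
0.000651000 + 0.00538078 ≈ 0.0060 kJ.

0.0060 kilojoules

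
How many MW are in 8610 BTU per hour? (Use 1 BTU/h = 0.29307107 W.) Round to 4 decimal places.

1 BTU/h = 2.93071e-7 MW.
Then 8610 × 2.93071e-7 ≈ 0.0025 MW.

0.0025 MW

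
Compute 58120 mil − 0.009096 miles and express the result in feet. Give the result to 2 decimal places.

-43.18 ft

58120 mil = 4.84333 ft and 0.009096 mi = 48.0269 ft.
4.84333 − 48.0269 ≈ -43.18 ft.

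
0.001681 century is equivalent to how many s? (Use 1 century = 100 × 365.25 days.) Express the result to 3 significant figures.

5.30 × 10^6 seconds

1 century = 3.15576 × 10^9 s.
So 0.001681 × 3.15576 × 10^9 ≈ 5.30 × 10^6 s.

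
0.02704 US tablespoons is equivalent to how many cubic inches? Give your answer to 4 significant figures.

1 US tablespoon = 0.902344 cubic inches.
Thus 0.02704 × 0.902344 ≈ 0.02440 in³.

0.02440 in³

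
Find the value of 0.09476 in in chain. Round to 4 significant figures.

1 inch = 0.00126263 chains.
So 0.09476 × 0.00126263 ≈ 0.0001196 chain.

0.0001196 chains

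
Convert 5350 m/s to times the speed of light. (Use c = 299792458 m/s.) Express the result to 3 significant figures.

1 m/s = 3.33564 × 10^-9 c.
Then 5350 × 3.33564 × 10^-9 ≈ 1.78 × 10^-5 c.

1.78 × 10^-5 c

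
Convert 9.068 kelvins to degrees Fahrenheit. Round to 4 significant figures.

K = (°F + 459.67) × 5/9.
Applying the formula gives -443.3 °F.

-443.3 degrees Fahrenheit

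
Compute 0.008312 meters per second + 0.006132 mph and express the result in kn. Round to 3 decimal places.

0.021 knots

0.008312 m/s = 0.0161572 kn and 0.006132 mph = 0.00532856 kn.
0.0161572 + 0.00532856 ≈ 0.021 kn.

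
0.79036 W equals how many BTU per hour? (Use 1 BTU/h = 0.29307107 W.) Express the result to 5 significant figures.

1 watt = 3.41214 BTU per hour.
Thus 0.79036 × 3.41214 ≈ 2.6968 BTU/h.

2.6968 BTU/h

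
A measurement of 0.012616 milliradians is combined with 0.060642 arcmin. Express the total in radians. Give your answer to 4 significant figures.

3.026 × 10^-5 rad

0.012616 mrad = 1.26160 × 10^-5 rad and 0.060642 arcmin = 1.76400 × 10^-5 rad.
1.26160 × 10^-5 + 1.76400 × 10^-5 ≈ 3.026 × 10^-5 rad.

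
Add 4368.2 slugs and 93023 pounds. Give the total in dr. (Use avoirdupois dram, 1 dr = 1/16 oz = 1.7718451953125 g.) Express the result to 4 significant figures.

4368.2 slug = 3.59789 × 10^7 dr and 93023 lb = 2.38139 × 10^7 dr.
3.59789 × 10^7 + 2.38139 × 10^7 ≈ 5.979 × 10^7 dr.

5.979 × 10^7 drams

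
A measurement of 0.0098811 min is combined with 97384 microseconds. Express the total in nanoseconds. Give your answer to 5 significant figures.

0.0098811 min = 5.92866e+8 ns and 97384 μs = 9.73840e+7 ns.
5.92866e+8 + 9.73840e+7 ≈ 6.9025e+8 ns.

6.9025e+8 nanoseconds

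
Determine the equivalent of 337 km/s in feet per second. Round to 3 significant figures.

1.11 × 10^6 ft/s

1 kilometer per second = 3280.84 ft/s.
337 × 3280.84 ≈ 1.11 × 10^6 ft/s.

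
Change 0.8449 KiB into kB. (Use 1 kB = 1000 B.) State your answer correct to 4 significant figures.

1 KiB = 1.02400 kB.
0.8449 × 1.02400 ≈ 0.8652 kB.

0.8652 kilobytes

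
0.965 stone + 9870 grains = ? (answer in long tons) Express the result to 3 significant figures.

0.00666 long ton

0.965 st = 0.00603125 long ton and 9870 gr = 0.000629464 long ton.
0.00603125 + 0.000629464 ≈ 0.00666 long ton.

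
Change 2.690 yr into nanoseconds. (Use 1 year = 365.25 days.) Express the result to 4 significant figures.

1 yr = 3.15576 × 10^16 nanoseconds.
So 2.690 × 3.15576 × 10^16 ≈ 8.489 × 10^16 ns.

8.489 × 10^16 nanoseconds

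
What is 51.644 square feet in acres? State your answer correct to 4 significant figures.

1 square foot = 2.29568e-5 acres.
51.644 × 2.29568e-5 ≈ 0.001186 acre.

0.001186 acres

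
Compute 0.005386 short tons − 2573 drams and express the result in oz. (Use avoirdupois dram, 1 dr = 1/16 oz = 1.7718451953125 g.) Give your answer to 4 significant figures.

11.54 oz

0.005386 short ton = 172.3520 oz and 2573 dr = 160.8125 oz.
172.3520 − 160.8125 ≈ 11.54 oz.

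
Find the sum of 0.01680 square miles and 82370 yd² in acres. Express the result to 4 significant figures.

0.01680 mi² = 10.7520 acre and 82370 yd² = 17.0186 acre.
10.7520 + 17.0186 ≈ 27.77 acre.

27.77 acre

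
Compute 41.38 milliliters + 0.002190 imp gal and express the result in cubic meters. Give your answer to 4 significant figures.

5.134 × 10^-5 cubic meters

41.38 mL = 4.13800 × 10^-5 m³ and 0.002190 imp gal = 9.95594 × 10^-6 m³.
4.13800 × 10^-5 + 9.95594 × 10^-6 ≈ 5.134 × 10^-5 m³.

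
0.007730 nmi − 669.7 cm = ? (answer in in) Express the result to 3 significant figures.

0.007730 nmi = 563.620 in and 669.7 cm = 263.661 in.
563.620 − 263.661 ≈ 300 in.

300 in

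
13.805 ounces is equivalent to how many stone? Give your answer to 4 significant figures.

0.06163 stone

1 ounce = 0.00446429 stone.
Then 13.805 × 0.00446429 ≈ 0.06163 st.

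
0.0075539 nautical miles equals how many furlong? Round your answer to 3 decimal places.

0.070 furlong

1 nmi = 9.20624 furlong.
So 0.0075539 × 9.20624 ≈ 0.070 furlong.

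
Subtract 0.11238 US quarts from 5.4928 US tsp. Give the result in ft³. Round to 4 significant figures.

-0.002800 ft³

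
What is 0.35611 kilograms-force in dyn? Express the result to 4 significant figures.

349200 dyn

1 kilogram-force = 980665 dyn.
So 0.35611 × 980665 ≈ 349200 dyn.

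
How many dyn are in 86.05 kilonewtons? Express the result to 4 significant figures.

8.605e+9 dynes

1 kN = 1.00000e+8 dyn.
So 86.05 × 1.00000e+8 ≈ 8.605e+9 dyn.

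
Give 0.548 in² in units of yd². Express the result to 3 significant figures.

0.000423 yd²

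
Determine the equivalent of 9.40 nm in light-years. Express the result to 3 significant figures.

9.94 × 10^-25 ly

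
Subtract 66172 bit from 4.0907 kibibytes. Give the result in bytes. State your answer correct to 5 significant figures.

4.0907 KiB = 4188.88 B and 66172 bit = 8271.50 B.
4188.88 − 8271.50 ≈ -4082.6 B.

-4082.6 B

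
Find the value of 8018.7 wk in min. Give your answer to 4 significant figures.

8.083 × 10^7 min

1 week = 10080.0 min.
Then 8018.7 × 10080.0 ≈ 8.083 × 10^7 min.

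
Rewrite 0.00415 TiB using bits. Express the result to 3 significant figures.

3.65 × 10^10 bit

1 TiB = 8.79609 × 10^12 bit.
0.00415 × 8.79609 × 10^12 ≈ 3.65 × 10^10 bit.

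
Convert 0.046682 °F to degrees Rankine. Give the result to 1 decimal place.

°R = °F + 459.67.
Applying the formula gives 459.7 °R.

459.7 °R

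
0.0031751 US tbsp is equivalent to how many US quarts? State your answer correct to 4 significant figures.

4.961 × 10^-5 US qt

1 US tablespoon = 0.0156250 US qt.
0.0031751 × 0.0156250 ≈ 4.961 × 10^-5 US qt.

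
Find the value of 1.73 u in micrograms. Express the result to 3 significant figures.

1 u = 1.66054 × 10^-18 μg.
1.73 × 1.66054 × 10^-18 ≈ 2.87 × 10^-18 μg.

2.87 × 10^-18 μg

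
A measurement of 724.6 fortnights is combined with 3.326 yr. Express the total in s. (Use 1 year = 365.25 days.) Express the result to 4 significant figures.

9.814 × 10^8 seconds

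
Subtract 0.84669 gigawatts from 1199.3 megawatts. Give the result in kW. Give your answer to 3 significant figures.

353000 kW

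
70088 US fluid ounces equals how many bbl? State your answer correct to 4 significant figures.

13.04 bbl

1 US fl oz = 0.000186012 bbl.
Then 70088 × 0.000186012 ≈ 13.04 bbl.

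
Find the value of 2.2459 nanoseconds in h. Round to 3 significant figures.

6.24 × 10^-13 hours

1 ns = 2.77778 × 10^-13 hours.
Then 2.2459 × 2.77778 × 10^-13 ≈ 6.24 × 10^-13 h.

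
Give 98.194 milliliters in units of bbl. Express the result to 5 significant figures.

0.00061762 oil barrels

1 mL = 6.28981e-6 oil barrels.
Thus 98.194 × 6.28981e-6 ≈ 0.00061762 bbl.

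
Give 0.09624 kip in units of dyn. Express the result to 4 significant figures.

4.281e+7 dyn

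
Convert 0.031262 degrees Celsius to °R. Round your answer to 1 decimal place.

°R = (°C + 273.15) × 9/5.
Applying the formula gives 491.7 °R.

491.7 degrees Rankine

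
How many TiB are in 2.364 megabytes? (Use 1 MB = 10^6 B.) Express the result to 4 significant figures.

1 megabyte = 9.09495e-7 tebibytes.
So 2.364 × 9.09495e-7 ≈ 2.150e-6 TiB.

2.150e-6 TiB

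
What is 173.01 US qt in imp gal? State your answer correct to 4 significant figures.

36.02 imp gal

1 US qt = 0.208169 imperial gallons.
Then 173.01 × 0.208169 ≈ 36.02 imp gal.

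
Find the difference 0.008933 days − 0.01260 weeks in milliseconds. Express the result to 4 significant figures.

-6.849e+6 ms

0.008933 d = 771811 ms and 0.01260 wk = 7.62048e+6 ms.
771811 − 7.62048e+6 ≈ -6.849e+6 ms.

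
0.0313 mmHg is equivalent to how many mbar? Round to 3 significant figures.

0.0417 millibar

1 mmHg = 1.33322 mbar.
Then 0.0313 × 1.33322 ≈ 0.0417 mbar.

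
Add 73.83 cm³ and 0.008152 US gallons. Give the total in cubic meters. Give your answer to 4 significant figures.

73.83 cm³ = 7.38300 × 10^-5 m³ and 0.008152 US gal = 3.08587 × 10^-5 m³.
7.38300 × 10^-5 + 3.08587 × 10^-5 ≈ 0.0001047 m³.

0.0001047 m³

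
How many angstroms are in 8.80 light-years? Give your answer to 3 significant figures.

8.33 × 10^26 Å

1 ly = 9.46073 × 10^25 angstroms.
8.80 × 9.46073 × 10^25 ≈ 8.33 × 10^26 Å.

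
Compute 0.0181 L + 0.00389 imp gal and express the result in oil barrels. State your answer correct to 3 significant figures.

0.0181 L = 0.000113846 bbl and 0.00389 imp gal = 0.000111231 bbl.
0.000113846 + 0.000111231 ≈ 0.000225 bbl.

0.000225 bbl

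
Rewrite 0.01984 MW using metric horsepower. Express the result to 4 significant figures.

26.97 PS

1 megawatt = 1359.62 PS.
Then 0.01984 × 1359.62 ≈ 26.97 PS.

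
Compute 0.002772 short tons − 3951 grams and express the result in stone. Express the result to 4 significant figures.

0.002772 short ton = 0.396000 st and 3951 g = 0.622176 st.
0.396000 − 0.622176 ≈ -0.2262 st.

-0.2262 st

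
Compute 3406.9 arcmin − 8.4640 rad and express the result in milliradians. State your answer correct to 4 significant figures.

3406.9 arcmin = 991.027 mrad and 8.4640 rad = 8464.00 mrad.
991.027 − 8464.00 ≈ -7473 mrad.

-7473 milliradians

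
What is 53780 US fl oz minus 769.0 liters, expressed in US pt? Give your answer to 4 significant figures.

1736 US pt

53780 US fl oz = 3361.25 US pt and 769.0 L = 1625.19 US pt.
3361.25 − 1625.19 ≈ 1736 US pt.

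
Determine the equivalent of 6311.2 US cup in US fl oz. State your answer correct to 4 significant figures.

1 US cup = 8.00000 US fluid ounces.
Then 6311.2 × 8.00000 ≈ 50490 US fl oz.

50490 US fluid ounces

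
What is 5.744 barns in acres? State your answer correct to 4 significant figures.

1 barn = 2.47105 × 10^-32 acres.
Then 5.744 × 2.47105 × 10^-32 ≈ 1.419 × 10^-31 acre.

1.419 × 10^-31 acres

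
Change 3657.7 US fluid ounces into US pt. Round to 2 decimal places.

1 US fl oz = 0.0625000 US pt.
Thus 3657.7 × 0.0625000 ≈ 228.61 US pt.

228.61 US pt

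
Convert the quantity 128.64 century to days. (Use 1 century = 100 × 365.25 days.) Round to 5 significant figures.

1 century = 36525.0 days.
Thus 128.64 × 36525.0 ≈ 4.6986e+6 d.

4.6986e+6 days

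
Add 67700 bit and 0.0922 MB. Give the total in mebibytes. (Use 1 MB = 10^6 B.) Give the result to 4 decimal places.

0.0960 MiB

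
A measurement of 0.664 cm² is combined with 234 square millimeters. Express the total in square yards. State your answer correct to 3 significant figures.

0.664 cm² = 7.94137e-5 yd² and 234 mm² = 0.000279862 yd².
7.94137e-5 + 0.000279862 ≈ 0.000359 yd².

0.000359 yd²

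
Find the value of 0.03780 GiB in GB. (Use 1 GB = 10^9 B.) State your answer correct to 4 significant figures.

0.04059 gigabytes

1 gibibyte = 1.07374 GB.
Then 0.03780 × 1.07374 ≈ 0.04059 GB.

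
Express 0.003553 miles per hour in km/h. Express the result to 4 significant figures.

0.005718 kilometers per hour

1 mile per hour = 1.60934 km/h.
0.003553 × 1.60934 ≈ 0.005718 km/h.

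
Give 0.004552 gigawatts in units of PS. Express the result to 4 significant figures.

6189 metric horsepower

1 GW = 1.35962 × 10^6 PS.
0.004552 × 1.35962 × 10^6 ≈ 6189 PS.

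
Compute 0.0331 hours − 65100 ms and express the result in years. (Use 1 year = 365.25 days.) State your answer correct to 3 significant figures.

0.0331 h = 3.77595e-6 yr and 65100 ms = 2.06289e-6 yr.
3.77595e-6 − 2.06289e-6 ≈ 1.71e-6 yr.

1.71e-6 yr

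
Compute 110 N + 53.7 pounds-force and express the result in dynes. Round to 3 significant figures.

110 N = 1.10000e+7 dyn and 53.7 lbf = 2.38870e+7 dyn.
1.10000e+7 + 2.38870e+7 ≈ 3.49e+7 dyn.

3.49e+7 dynes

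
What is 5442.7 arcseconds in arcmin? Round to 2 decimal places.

1 arcsecond = 0.0166667 arcmin.
Thus 5442.7 × 0.0166667 ≈ 90.71 arcmin.

90.71 arcmin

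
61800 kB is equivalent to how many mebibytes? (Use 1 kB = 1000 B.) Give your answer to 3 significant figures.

1 kilobyte = 0.000953674 MiB.
Then 61800 × 0.000953674 ≈ 58.9 MiB.

58.9 mebibytes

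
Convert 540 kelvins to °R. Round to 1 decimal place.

972.0 degrees Rankine

°R = K × 9/5.
Applying the formula gives 972.0 °R.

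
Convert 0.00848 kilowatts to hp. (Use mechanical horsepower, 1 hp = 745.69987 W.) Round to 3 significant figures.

0.0114 hp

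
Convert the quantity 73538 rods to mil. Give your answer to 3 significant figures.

1.46e+10 mil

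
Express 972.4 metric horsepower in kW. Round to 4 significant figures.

715.2 kilowatts

1 PS = 0.735499 kW.
Then 972.4 × 0.735499 ≈ 715.2 kW.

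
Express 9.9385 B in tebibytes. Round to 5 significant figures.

9.0390 × 10^-12 TiB

1 byte = 9.09495 × 10^-13 TiB.
So 9.9385 × 9.09495 × 10^-13 ≈ 9.0390 × 10^-12 TiB.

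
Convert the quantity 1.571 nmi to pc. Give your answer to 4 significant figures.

1 nmi = 6.00192 × 10^-14 parsecs.
So 1.571 × 6.00192 × 10^-14 ≈ 9.429 × 10^-14 pc.

9.429 × 10^-14 parsecs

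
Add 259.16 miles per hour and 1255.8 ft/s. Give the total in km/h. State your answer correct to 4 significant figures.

1795 km/h

259.16 mph = 417.078 km/h and 1255.8 ft/s = 1377.96 km/h.
417.078 + 1377.96 ≈ 1795 km/h.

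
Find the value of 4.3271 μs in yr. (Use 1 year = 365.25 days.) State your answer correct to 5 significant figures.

1.3712 × 10^-13 yr

1 μs = 3.16881 × 10^-14 years.
Thus 4.3271 × 3.16881 × 10^-14 ≈ 1.3712 × 10^-13 yr.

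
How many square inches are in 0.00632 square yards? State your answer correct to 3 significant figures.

8.19 in²

1 yd² = 1296.00 in².
Then 0.00632 × 1296.00 ≈ 8.19 in².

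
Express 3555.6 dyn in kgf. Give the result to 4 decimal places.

0.0036 kilograms-force

1 dyn = 1.01972e-6 kgf.
Then 3555.6 × 1.01972e-6 ≈ 0.0036 kgf.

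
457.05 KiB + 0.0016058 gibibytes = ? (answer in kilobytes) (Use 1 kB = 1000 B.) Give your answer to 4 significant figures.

2192 kB

457.05 KiB = 468.019 kB and 0.0016058 GiB = 1724.21 kB.
468.019 + 1724.21 ≈ 2192 kB.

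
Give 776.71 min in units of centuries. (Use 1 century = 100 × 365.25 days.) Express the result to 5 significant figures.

1.4767 × 10^-5 centuries

1 minute = 1.901285 × 10^-8 century.
So 776.71 × 1.901285 × 10^-8 ≈ 1.4767 × 10^-5 century.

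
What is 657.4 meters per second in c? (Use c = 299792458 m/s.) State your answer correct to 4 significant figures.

2.193 × 10^-6 c

1 m/s = 3.33564 × 10^-9 times the speed of light.
So 657.4 × 3.33564 × 10^-9 ≈ 2.193 × 10^-6 c.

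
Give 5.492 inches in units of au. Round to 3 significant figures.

1 in = 1.69789 × 10^-13 au.
So 5.492 × 1.69789 × 10^-13 ≈ 9.32 × 10^-13 au.

9.32 × 10^-13 au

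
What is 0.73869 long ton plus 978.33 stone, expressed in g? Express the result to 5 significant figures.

0.73869 long ton = 750544 g and 978.33 st = 6.21268e+6 g.
750544 + 6.21268e+6 ≈ 6.9632e+6 g.

6.9632e+6 grams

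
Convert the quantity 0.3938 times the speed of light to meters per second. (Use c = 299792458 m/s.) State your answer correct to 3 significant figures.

1 speed of light = 2.99792e+8 meters per second.
Then 0.3938 × 2.99792e+8 ≈ 1.18e+8 m/s.

1.18e+8 meters per second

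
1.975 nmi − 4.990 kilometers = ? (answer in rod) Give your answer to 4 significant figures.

1.975 nmi = 727.293 rod and 4.990 km = 992.206 rod.
727.293 − 992.206 ≈ -264.9 rod.

-264.9 rod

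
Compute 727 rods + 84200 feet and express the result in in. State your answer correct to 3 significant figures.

727 rod = 143946 in and 84200 ft = 1.01040 × 10^6 in.
143946 + 1.01040 × 10^6 ≈ 1.15 × 10^6 in.

1.15 × 10^6 in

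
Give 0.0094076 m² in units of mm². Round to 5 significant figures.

1 square meter = 1.00000e+6 mm².
Then 0.0094076 × 1.00000e+6 ≈ 9407.6 mm².

9407.6 square millimeters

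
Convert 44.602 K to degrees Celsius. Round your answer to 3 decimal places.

-228.548 °C

K = °C + 273.15.
Applying the formula gives -228.548 °C.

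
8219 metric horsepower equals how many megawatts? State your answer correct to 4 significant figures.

6.045 MW

1 metric horsepower = 0.000735499 MW.
So 8219 × 0.000735499 ≈ 6.045 MW.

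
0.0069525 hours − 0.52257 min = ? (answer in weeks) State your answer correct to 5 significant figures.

-1.0458e-5 wk

0.0069525 h = 4.13839e-5 wk and 0.52257 min = 5.18423e-5 wk.
4.13839e-5 − 5.18423e-5 ≈ -1.0458e-5 wk.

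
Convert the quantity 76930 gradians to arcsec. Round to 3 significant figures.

2.49e+8 arcseconds

1 grad = 3240.00 arcseconds.
So 76930 × 3240.00 ≈ 2.49e+8 arcsec.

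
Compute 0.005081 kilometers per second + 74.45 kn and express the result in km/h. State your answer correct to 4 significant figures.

0.005081 km/s = 18.2916 km/h and 74.45 kn = 137.881 km/h.
18.2916 + 137.881 ≈ 156.2 km/h.

156.2 km/h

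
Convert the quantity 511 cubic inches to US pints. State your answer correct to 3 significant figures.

1 in³ = 0.0346320 US pt.
Then 511 × 0.0346320 ≈ 17.7 US pt.

17.7 US pt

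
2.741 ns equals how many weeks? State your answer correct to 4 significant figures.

1 ns = 1.65344e-15 weeks.
Thus 2.741 × 1.65344e-15 ≈ 4.532e-15 wk.

4.532e-15 wk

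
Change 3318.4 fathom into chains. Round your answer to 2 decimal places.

1 fathom = 0.0909091 chains.
Then 3318.4 × 0.0909091 ≈ 301.67 chain.

301.67 chains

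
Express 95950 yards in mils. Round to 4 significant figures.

1 yard = 36000.0 mils.
Then 95950 × 36000.0 ≈ 3.454e+9 mil.

3.454e+9 mil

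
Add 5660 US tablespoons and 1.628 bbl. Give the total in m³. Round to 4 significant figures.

0.3425 m³

5660 US tbsp = 0.0836931 m³ and 1.628 bbl = 0.258831 m³.
0.0836931 + 0.258831 ≈ 0.3425 m³.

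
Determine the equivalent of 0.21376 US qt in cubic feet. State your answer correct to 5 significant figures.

0.0071439 ft³

1 US qt = 0.0334201 ft³.
So 0.21376 × 0.0334201 ≈ 0.0071439 ft³.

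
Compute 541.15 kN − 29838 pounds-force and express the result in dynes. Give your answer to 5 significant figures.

4.0842 × 10^10 dynes

541.15 kN = 5.41150 × 10^10 dyn and 29838 lbf = 1.32726 × 10^10 dyn.
5.41150 × 10^10 − 1.32726 × 10^10 ≈ 4.0842 × 10^10 dyn.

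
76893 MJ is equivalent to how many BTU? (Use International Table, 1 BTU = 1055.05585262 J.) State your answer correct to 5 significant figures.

7.2881e+7 British thermal units

1 MJ = 947.8171 BTU.
Thus 76893 × 947.8171 ≈ 7.2881e+7 BTU.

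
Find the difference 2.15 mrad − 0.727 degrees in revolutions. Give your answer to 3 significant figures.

-0.00168 revolutions

2.15 mrad = 0.000342183 rev and 0.727 ° = 0.00201944 rev.
0.000342183 − 0.00201944 ≈ -0.00168 rev.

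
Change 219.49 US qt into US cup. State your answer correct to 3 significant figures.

878 US cup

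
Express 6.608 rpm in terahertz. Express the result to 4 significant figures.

1.101e-13 terahertz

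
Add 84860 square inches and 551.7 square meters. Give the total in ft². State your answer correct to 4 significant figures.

6528 ft²

84860 in² = 589.306 ft² and 551.7 m² = 5938.45 ft².
589.306 + 5938.45 ≈ 6528 ft².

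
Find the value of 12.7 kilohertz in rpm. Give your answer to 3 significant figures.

1 kHz = 60000.0 rpm.
Then 12.7 × 60000.0 ≈ 762000 rpm.

762000 revolutions per minute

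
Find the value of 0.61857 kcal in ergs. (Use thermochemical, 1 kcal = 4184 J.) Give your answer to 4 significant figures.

1 kcal = 4.18400 × 10^10 ergs.
Then 0.61857 × 4.18400 × 10^10 ≈ 2.588 × 10^10 erg.

2.588 × 10^10 ergs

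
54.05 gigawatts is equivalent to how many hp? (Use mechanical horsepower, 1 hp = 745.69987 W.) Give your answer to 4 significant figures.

1 gigawatt = 1.34102e+6 horsepower.
So 54.05 × 1.34102e+6 ≈ 7.248e+7 hp.

7.248e+7 hp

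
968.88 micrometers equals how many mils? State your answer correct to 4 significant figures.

38.14 mils

1 μm = 0.0393701 mil.
So 968.88 × 0.0393701 ≈ 38.14 mil.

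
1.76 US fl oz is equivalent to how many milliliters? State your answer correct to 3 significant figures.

1 US fl oz = 29.5735 milliliters.
So 1.76 × 29.5735 ≈ 52.0 mL.

52.0 milliliters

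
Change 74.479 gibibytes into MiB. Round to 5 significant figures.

1 GiB = 1024.00 MiB.
So 74.479 × 1024.00 ≈ 76266 MiB.

76266 MiB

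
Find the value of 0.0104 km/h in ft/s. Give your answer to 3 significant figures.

0.00948 ft/s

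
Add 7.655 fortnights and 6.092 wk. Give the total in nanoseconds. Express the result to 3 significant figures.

1.29e+16 ns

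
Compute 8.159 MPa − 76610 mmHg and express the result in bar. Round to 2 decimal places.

8.159 MPa = 81.5900 bar and 76610 mmHg = 102.138 bar.
81.5900 − 102.138 ≈ -20.55 bar.

-20.55 bar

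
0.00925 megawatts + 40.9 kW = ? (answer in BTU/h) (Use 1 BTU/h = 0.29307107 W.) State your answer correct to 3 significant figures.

0.00925 MW = 31562.3 BTU/h and 40.9 kW = 139557 BTU/h.
31562.3 + 139557 ≈ 171000 BTU/h.

171000 BTU/h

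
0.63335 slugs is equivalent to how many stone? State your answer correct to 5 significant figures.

1.4555 st

1 slug = 2.29815 stone.
Thus 0.63335 × 2.29815 ≈ 1.4555 st.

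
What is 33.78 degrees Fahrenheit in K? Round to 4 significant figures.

274.1 kelvins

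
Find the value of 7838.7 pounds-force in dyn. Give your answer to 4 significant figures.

1 pound-force = 444822 dyn.
So 7838.7 × 444822 ≈ 3.487 × 10^9 dyn.

3.487 × 10^9 dynes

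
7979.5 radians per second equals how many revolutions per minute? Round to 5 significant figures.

1 radian per second = 9.54930 rpm.
7979.5 × 9.54930 ≈ 76199 rpm.

76199 revolutions per minute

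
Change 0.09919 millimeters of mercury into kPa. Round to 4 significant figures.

1 mmHg = 0.133322 kPa.
Thus 0.09919 × 0.133322 ≈ 0.01322 kPa.

0.01322 kilopascals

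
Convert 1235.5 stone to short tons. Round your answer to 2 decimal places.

8.65 short ton

1 stone = 0.00700000 short tons.
Thus 1235.5 × 0.00700000 ≈ 8.65 short ton.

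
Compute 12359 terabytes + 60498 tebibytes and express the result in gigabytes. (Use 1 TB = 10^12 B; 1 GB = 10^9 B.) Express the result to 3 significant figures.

12359 TB = 1.23590 × 10^7 GB and 60498 TiB = 6.65183 × 10^7 GB.
1.23590 × 10^7 + 6.65183 × 10^7 ≈ 7.89 × 10^7 GB.

7.89 × 10^7 gigabytes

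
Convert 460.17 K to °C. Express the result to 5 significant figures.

187.02 degrees Celsius

K = °C + 273.15.
Applying the formula gives 187.02 °C.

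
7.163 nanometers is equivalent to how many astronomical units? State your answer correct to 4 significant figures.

1 nanometer = 6.68459e-21 au.
Then 7.163 × 6.68459e-21 ≈ 4.788e-20 au.

4.788e-20 astronomical units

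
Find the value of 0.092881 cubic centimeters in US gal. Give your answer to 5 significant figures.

2.4537 × 10^-5 US gallons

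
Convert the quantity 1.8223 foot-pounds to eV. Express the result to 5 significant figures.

1.5421 × 10^19 eV

1 ft·lbf = 8.46235 × 10^18 eV.
Then 1.8223 × 8.46235 × 10^18 ≈ 1.5421 × 10^19 eV.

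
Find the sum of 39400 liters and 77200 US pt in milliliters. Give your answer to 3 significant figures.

7.59e+7 milliliters

39400 L = 3.94000e+7 mL and 77200 US pt = 3.65292e+7 mL.
3.94000e+7 + 3.65292e+7 ≈ 7.59e+7 mL.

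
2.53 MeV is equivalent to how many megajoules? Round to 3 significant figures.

1 MeV = 1.60218e-19 megajoules.
2.53 × 1.60218e-19 ≈ 4.05e-19 MJ.

4.05e-19 megajoules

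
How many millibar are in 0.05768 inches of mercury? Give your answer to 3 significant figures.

1.95 millibar

1 inHg = 33.8639 mbar.
Thus 0.05768 × 33.8639 ≈ 1.95 mbar.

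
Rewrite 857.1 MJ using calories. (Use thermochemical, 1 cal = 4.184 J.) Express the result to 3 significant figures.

1 megajoule = 239006 calories.
Then 857.1 × 239006 ≈ 2.05e+8 cal.

2.05e+8 cal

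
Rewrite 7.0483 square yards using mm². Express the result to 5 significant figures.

5.8933e+6 mm²

1 square yard = 836127 mm².
Thus 7.0483 × 836127 ≈ 5.8933e+6 mm².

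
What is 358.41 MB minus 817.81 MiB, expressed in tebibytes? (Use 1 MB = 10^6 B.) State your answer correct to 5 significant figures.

358.41 MB = 0.000325972 TiB and 817.81 MiB = 0.000779924 TiB.
0.000325972 − 0.000779924 ≈ -0.00045395 TiB.

-0.00045395 TiB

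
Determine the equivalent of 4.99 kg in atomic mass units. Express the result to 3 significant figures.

1 kg = 6.02214 × 10^26 u.
4.99 × 6.02214 × 10^26 ≈ 3.01 × 10^27 u.

3.01 × 10^27 u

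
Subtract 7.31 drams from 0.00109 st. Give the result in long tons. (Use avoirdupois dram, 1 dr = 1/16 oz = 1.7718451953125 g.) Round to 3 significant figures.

-5.94e-6 long ton

0.00109 st = 6.81250e-6 long ton and 7.31 dr = 1.27476e-5 long ton.
6.81250e-6 − 1.27476e-5 ≈ -5.94e-6 long ton.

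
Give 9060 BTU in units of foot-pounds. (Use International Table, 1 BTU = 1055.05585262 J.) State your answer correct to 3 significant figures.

1 BTU = 778.169 ft·lbf.
Thus 9060 × 778.169 ≈ 7.05e+6 ft·lbf.

7.05e+6 foot-pounds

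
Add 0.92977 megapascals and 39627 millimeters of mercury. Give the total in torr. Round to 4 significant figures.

0.92977 MPa = 6973.85 torr and 39627 mmHg = 39627.0 torr.
6973.85 + 39627.0 ≈ 46600 torr.

46600 torr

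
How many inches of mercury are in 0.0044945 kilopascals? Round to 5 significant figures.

1 kilopascal = 0.295300 inches of mercury.
Then 0.0044945 × 0.295300 ≈ 0.0013272 inHg.

0.0013272 inHg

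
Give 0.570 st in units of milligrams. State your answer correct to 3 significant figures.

3.62e+6 mg

1 stone = 6.35029e+6 mg.
0.570 × 6.35029e+6 ≈ 3.62e+6 mg.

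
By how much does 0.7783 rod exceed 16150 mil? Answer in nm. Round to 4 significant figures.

3.504 × 10^9 nm

0.7783 rod = 3.91423 × 10^9 nm and 16150 mil = 4.10210 × 10^8 nm.
3.91423 × 10^9 − 4.10210 × 10^8 ≈ 3.504 × 10^9 nm.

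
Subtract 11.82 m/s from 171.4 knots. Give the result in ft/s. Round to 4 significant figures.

250.5 ft/s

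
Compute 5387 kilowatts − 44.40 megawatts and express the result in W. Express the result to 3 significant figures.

-3.90 × 10^7 W

5387 kW = 5.38700 × 10^6 W and 44.40 MW = 4.44000 × 10^7 W.
5.38700 × 10^6 − 4.44000 × 10^7 ≈ -3.90 × 10^7 W.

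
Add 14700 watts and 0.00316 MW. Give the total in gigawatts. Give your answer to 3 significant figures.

1.79 × 10^-5 GW

14700 W = 1.47000 × 10^-5 GW and 0.00316 MW = 3.16000 × 10^-6 GW.
1.47000 × 10^-5 + 3.16000 × 10^-6 ≈ 1.79 × 10^-5 GW.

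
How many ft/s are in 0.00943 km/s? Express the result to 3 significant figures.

1 kilometer per second = 3280.84 feet per second.
Thus 0.00943 × 3280.84 ≈ 30.9 ft/s.

30.9 ft/s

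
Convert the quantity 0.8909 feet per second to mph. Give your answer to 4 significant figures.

0.6074 mph

1 foot per second = 0.681818 miles per hour.
Thus 0.8909 × 0.681818 ≈ 0.6074 mph.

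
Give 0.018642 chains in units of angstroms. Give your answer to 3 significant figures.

3.75e+9 angstroms

1 chain = 2.01168e+11 Å.
0.018642 × 2.01168e+11 ≈ 3.75e+9 Å.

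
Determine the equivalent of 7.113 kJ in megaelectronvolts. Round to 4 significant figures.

1 kilojoule = 6.24151e+15 megaelectronvolts.
Then 7.113 × 6.24151e+15 ≈ 4.440e+16 MeV.

4.440e+16 MeV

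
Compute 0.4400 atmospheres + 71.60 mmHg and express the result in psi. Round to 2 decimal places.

0.4400 atm = 6.46622 psi and 71.60 mmHg = 1.38451 psi.
6.46622 + 1.38451 ≈ 7.85 psi.

7.85 psi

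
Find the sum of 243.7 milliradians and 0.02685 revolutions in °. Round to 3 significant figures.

23.6 °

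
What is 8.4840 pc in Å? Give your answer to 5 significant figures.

1 pc = 3.08568e+26 angstroms.
Then 8.4840 × 3.08568e+26 ≈ 2.6179e+27 Å.

2.6179e+27 Å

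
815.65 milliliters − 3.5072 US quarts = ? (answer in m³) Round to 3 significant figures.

-0.00250 m³

815.65 mL = 0.000815650 m³ and 3.5072 US qt = 0.00331905 m³.
0.000815650 − 0.00331905 ≈ -0.00250 m³.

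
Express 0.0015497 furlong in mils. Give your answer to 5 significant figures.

1 furlong = 7.92000 × 10^6 mils.
So 0.0015497 × 7.92000 × 10^6 ≈ 12274 mil.

12274 mils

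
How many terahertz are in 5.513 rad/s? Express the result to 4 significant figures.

8.774 × 10^-13 THz

1 rad/s = 1.59155 × 10^-13 terahertz.
So 5.513 × 1.59155 × 10^-13 ≈ 8.774 × 10^-13 THz.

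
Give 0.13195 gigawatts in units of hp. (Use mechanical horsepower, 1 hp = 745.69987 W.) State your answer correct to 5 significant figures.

1 gigawatt = 1.34102 × 10^6 horsepower.
So 0.13195 × 1.34102 × 10^6 ≈ 176950 hp.

176950 hp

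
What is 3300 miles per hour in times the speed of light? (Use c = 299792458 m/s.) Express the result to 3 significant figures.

4.92 × 10^-6 times the speed of light

1 mile per hour = 1.49116 × 10^-9 c.
Then 3300 × 1.49116 × 10^-9 ≈ 4.92 × 10^-6 c.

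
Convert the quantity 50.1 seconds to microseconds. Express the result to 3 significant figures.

5.01e+7 μs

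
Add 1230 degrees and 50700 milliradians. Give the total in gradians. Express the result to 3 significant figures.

4590 grad

1230 ° = 1366.67 grad and 50700 mrad = 3227.66 grad.
1366.67 + 3227.66 ≈ 4590 grad.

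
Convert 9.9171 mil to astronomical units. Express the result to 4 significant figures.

1.684 × 10^-15 astronomical units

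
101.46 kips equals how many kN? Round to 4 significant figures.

451.3 kN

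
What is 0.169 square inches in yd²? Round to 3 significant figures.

0.000130 square yards

1 square inch = 0.000771605 square yards.
So 0.169 × 0.000771605 ≈ 0.000130 yd².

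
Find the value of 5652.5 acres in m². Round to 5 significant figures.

2.2875 × 10^7 square meters

1 acre = 4046.86 m².
Then 5652.5 × 4046.86 ≈ 2.2875 × 10^7 m².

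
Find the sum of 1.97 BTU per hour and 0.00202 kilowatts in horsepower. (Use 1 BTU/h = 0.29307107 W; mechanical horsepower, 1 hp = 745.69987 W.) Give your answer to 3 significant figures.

0.00348 hp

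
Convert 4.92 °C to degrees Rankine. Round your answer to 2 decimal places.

500.53 degrees Rankine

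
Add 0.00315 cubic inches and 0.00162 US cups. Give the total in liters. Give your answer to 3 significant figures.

0.000435 L

0.00315 in³ = 5.16193 × 10^-5 L and 0.00162 US cup = 0.000383273 L.
5.16193 × 10^-5 + 0.000383273 ≈ 0.000435 L.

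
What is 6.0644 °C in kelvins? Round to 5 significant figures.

279.21 kelvins

K = °C + 273.15.
Applying the formula gives 279.21 K.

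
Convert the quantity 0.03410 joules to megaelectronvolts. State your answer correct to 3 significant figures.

1 J = 6.24151e+12 MeV.
So 0.03410 × 6.24151e+12 ≈ 2.13e+11 MeV.

2.13e+11 megaelectronvolts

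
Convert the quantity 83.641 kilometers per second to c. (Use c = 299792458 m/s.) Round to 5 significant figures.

0.00027900 c

1 kilometer per second = 3.33564e-6 c.
So 83.641 × 3.33564e-6 ≈ 0.00027900 c.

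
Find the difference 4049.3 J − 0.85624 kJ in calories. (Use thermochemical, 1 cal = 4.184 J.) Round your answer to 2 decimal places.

763.16 cal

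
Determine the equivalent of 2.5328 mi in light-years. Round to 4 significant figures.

4.308e-13 ly

1 mi = 1.70108e-13 ly.
Thus 2.5328 × 1.70108e-13 ≈ 4.308e-13 ly.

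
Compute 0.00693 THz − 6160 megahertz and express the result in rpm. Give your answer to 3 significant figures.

0.00693 THz = 4.15800e+11 rpm and 6160 MHz = 3.69600e+11 rpm.
4.15800e+11 − 3.69600e+11 ≈ 4.62e+10 rpm.

4.62e+10 revolutions per minute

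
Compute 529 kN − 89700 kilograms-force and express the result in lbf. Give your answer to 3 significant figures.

-78800 lbf

529 kN = 118924 lbf and 89700 kgf = 197755 lbf.
118924 − 197755 ≈ -78800 lbf.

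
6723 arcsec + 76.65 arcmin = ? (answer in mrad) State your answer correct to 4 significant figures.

54.89 mrad

6723 arcsec = 32.5940 mrad and 76.65 arcmin = 22.2966 mrad.
32.5940 + 22.2966 ≈ 54.89 mrad.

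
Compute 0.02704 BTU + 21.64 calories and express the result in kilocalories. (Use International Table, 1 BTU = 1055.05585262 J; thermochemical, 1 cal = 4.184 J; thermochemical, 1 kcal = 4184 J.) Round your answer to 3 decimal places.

0.02704 BTU = 0.00681853 kcal and 21.64 cal = 0.0216400 kcal.
0.00681853 + 0.0216400 ≈ 0.028 kcal.

0.028 kcal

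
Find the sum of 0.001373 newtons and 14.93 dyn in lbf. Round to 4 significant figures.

0.001373 N = 0.000308663 lbf and 14.93 dyn = 3.35640e-5 lbf.
0.000308663 + 3.35640e-5 ≈ 0.0003422 lbf.

0.0003422 pounds-force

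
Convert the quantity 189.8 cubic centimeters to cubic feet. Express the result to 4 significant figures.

0.006703 ft³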